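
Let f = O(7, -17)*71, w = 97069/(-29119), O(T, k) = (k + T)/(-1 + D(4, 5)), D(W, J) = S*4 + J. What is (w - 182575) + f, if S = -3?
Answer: -21255656731/116476 ≈ -1.8249e+5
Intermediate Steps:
D(W, J) = -12 + J (D(W, J) = -3*4 + J = -12 + J)
O(T, k) = -T/8 - k/8 (O(T, k) = (k + T)/(-1 + (-12 + 5)) = (T + k)/(-1 - 7) = (T + k)/(-8) = (T + k)*(-⅛) = -T/8 - k/8)
w = -97069/29119 (w = 97069*(-1/29119) = -97069/29119 ≈ -3.3335)
f = 355/4 (f = (-⅛*7 - ⅛*(-17))*71 = (-7/8 + 17/8)*71 = (5/4)*71 = 355/4 ≈ 88.750)
(w - 182575) + f = (-97069/29119 - 182575) + 355/4 = -5316498494/29119 + 355/4 = -21255656731/116476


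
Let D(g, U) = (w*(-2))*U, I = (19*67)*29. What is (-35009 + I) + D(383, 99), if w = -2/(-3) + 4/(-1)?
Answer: 2568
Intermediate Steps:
I = 36917 (I = 1273*29 = 36917)
w = -10/3 (w = -2*(-⅓) + 4*(-1) = ⅔ - 4 = -10/3 ≈ -3.3333)
D(g, U) = 20*U/3 (D(g, U) = (-10/3*(-2))*U = 20*U/3)
(-35009 + I) + D(383, 99) = (-35009 + 36917) + (20/3)*99 = 1908 + 660 = 2568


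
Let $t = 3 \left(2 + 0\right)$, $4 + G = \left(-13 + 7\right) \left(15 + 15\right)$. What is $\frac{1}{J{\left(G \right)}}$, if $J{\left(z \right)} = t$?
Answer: $\frac{1}{6} \approx 0.16667$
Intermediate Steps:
$G = -184$ ($G = -4 + \left(-13 + 7\right) \left(15 + 15\right) = -4 - 180 = -184$)
$t = 6$ ($t = 3 \cdot 2 = 6$)
$J{\left(z \right)} = 6$
$\frac{1}{J{\left(G \right)}} = \frac{1}{6}$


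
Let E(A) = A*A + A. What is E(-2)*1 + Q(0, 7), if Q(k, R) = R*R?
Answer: 51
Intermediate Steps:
Q(k, R) = R²
E(A) = A + A² (E(A) = A² + A = A + A²)
E(-2)*1 + Q(0, 7) = -2*(1 - 2)*1 + 7² = -2*(-1)*1 + 49 = 2*1 + 49 = 2 + 49 = 51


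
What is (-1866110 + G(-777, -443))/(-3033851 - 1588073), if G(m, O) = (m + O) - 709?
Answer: 1868039/4621924 ≈ 0.40417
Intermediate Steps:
G(m, O) = -709 + O + m (G(m, O) = (O + m) - 709 = -709 + O + m)
(-1866110 + G(-777, -443))/(-3033851 - 1588073) = (-1866110 + (-709 - 443 - 777))/(-3033851 - 1588073) = (-1866110 - 1929)/(-4621924) = -1868039*(-1/4621924) = 1868039/4621924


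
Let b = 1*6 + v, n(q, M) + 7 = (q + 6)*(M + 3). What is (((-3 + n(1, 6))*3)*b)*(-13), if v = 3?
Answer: -18603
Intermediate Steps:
n(q, M) = -7 + (3 + M)*(6 + q) (n(q, M) = -7 + (q + 6)*(M + 3) = -7 + (6 + q)*(3 + M) = -7 + (3 + M)*(6 + q))
b = 9 (b = 1*6 + 3 = 6 + 3 = 9)
(((-3 + n(1, 6))*3)*b)*(-13) = (((-3 + (11 + 3*1 + 6*6 + 6*1))*3)*9)*(-13) = (((-3 + (11 + 3 + 36 + 6))*3)*9)*(-13) = (((-3 + 56)*3)*9)*(-13) = ((53*3)*9)*(-13) = (159*9)*(-13) = 1431*(-13) = -18603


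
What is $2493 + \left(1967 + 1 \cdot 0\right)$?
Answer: $4460$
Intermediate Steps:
$2493 + \left(1967 + 1 \cdot 0\right) = 2493 + \left(1967 + 0\right) = 2493 + 1967 = 4460$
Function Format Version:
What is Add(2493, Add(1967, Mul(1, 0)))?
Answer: 4460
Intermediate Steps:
Add(2493, Add(1967, Mul(1, 0))) = Add(2493, Add(1967, 0)) = Add(2493, 1967) = 4460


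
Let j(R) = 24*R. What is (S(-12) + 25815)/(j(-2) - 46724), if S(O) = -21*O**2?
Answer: -22791/46772 ≈ -0.48728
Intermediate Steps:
(S(-12) + 25815)/(j(-2) - 46724) = (-21*(-12)**2 + 25815)/(24*(-2) - 46724) = (-21*144 + 25815)/(-48 - 46724) = (-3024 + 25815)/(-46772) = 22791*(-1/46772) = -22791/46772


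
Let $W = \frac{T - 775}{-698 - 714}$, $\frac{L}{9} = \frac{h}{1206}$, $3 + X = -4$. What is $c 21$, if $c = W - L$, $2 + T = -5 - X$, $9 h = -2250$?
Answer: $\frac{4796925}{94604} \approx 50.705$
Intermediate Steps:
$X = -7$ ($X = -3 - 4 = -7$)
$h = -250$ ($h = \frac{1}{9} \left(-2250\right) = -250$)
$T = 0$ ($T = -2 - -2 = -2 + \left(-5 + 7\right) = -2 + 2 = 0$)
$L = - \frac{125}{67}$ ($L = 9 \left(- \frac{250}{1206}\right) = 9 \left(\left(-250\right) \frac{1}{1206}\right) = 9 \left(- \frac{125}{603}\right) = - \frac{125}{67} \approx -1.8657$)
$W = \frac{775}{1412}$ ($W = \frac{0 - 775}{-698 - 714} = - \frac{775}{-1412} = \left(-775\right) \left(- \frac{1}{1412}\right) = \frac{775}{1412} \approx 0.54887$)
$c = \frac{228425}{94604}$ ($c = \frac{775}{1412} - - \frac{125}{67} = \frac{775}{1412} + \frac{125}{67} = \frac{228425}{94604} \approx 2.4145$)
$c 21 = \frac{228425}{94604} \cdot 21 = \frac{4796925}{94604}$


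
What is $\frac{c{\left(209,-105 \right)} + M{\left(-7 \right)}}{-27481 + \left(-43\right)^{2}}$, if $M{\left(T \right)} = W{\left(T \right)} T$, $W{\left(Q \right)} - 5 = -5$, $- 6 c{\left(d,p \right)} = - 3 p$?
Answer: $\frac{35}{17088} \approx 0.0020482$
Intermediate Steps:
$c{\left(d,p \right)} = \frac{p}{2}$ ($c{\left(d,p \right)} = - \frac{\left(-3\right) p}{6} = \frac{p}{2}$)
$W{\left(Q \right)} = 0$ ($W{\left(Q \right)} = 5 - 5 = 0$)
$M{\left(T \right)} = 0$ ($M{\left(T \right)} = 0 T = 0$)
$\frac{c{\left(209,-105 \right)} + M{\left(-7 \right)}}{-27481 + \left(-43\right)^{2}} = \frac{\frac{1}{2} \left(-105\right) + 0}{-27481 + \left(-43\right)^{2}} = \frac{- \frac{105}{2} + 0}{-27481 + 1849} = - \frac{105}{2 \left(-25632\right)} = \left(- \frac{105}{2}\right) \left(- \frac{1}{25632}\right) = \frac{35}{17088}$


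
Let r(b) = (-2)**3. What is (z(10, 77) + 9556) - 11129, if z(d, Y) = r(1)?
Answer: -1581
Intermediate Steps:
r(b) = -8
z(d, Y) = -8
(z(10, 77) + 9556) - 11129 = (-8 + 9556) - 11129 = 9548 - 11129 = -1581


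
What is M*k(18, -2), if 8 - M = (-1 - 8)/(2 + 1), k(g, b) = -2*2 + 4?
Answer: 0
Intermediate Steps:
k(g, b) = 0 (k(g, b) = -4 + 4 = 0)
M = 11 (M = 8 - (-1 - 8)/(2 + 1) = 8 - (-9)/3 = 8 - 1*(-3) = 8 + 3 = 11)
M*k(18, -2) = 11*0 = 0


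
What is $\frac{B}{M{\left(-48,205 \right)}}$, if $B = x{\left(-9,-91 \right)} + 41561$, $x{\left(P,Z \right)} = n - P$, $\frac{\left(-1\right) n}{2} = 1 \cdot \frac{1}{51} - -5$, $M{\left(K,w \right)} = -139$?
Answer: $- \frac{2119558}{7089} \approx -298.99$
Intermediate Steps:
$n = - \frac{512}{51}$ ($n = - 2 \left(1 \cdot \frac{1}{51} - -5\right) = - 2 \left(1 \cdot \frac{1}{51} + 5\right) = - 2 \left(\frac{1}{51} + 5\right) = \left(-2\right) \frac{256}{51} = - \frac{512}{51} \approx -10.039$)
$x{\left(P,Z \right)} = - \frac{512}{51} - P$
$B = \frac{2119558}{51}$ ($B = \left(- \frac{512}{51} - -9\right) + 41561 = \left(- \frac{512}{51} + 9\right) + 41561 = - \frac{53}{51} + 41561 = \frac{2119558}{51} \approx 41560.0$)
$\frac{B}{M{\left(-48,205 \right)}} = \frac{2119558}{51 \left(-139\right)} = \frac{2119558}{51} \left(- \frac{1}{139}\right) = - \frac{2119558}{7089}$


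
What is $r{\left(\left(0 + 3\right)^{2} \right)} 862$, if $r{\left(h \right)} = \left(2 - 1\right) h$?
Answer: $7758$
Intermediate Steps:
$r{\left(h \right)} = h$ ($r{\left(h \right)} = 1 h = h$)
$r{\left(\left(0 + 3\right)^{2} \right)} 862 = \left(0 + 3\right)^{2} \cdot 862 = 3^{2} \cdot 862 = 9 \cdot 862 = 7758$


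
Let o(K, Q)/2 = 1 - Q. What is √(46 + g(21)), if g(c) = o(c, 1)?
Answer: √46 ≈ 6.7823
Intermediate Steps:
o(K, Q) = 2 - 2*Q (o(K, Q) = 2*(1 - Q) = 2 - 2*Q)
g(c) = 0 (g(c) = 2 - 2*1 = 2 - 2 = 0)
√(46 + g(21)) = √(46 + 0) = √46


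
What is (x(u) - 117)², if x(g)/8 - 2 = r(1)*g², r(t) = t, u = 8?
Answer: 168921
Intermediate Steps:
x(g) = 16 + 8*g² (x(g) = 16 + 8*(1*g²) = 16 + 8*g²)
(x(u) - 117)² = ((16 + 8*8²) - 117)² = ((16 + 8*64) - 117)² = ((16 + 512) - 117)² = (528 - 117)² = 411² = 168921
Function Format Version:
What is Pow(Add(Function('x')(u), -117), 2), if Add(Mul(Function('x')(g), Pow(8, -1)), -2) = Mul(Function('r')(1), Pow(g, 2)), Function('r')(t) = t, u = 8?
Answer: 168921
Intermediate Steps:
Function('x')(g) = Add(16, Mul(8, Pow(g, 2))) (Function('x')(g) = Add(16, Mul(8, Mul(1, Pow(g, 2)))) = Add(16, Mul(8, Pow(g, 2))))
Pow(Add(Function('x')(u), -117), 2) = Pow(Add(Add(16, Mul(8, Pow(8, 2))), -117), 2) = Pow(Add(Add(16, Mul(8, 64)), -117), 2) = Pow(Add(Add(16, 512), -117), 2) = Pow(Add(528, -117), 2) = Pow(411, 2) = 168921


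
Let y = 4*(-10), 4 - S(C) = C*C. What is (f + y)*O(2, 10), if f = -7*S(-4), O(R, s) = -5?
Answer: -220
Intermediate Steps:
S(C) = 4 - C**2 (S(C) = 4 - C*C = 4 - C**2)
f = 84 (f = -7*(4 - 1*(-4)**2) = -7*(4 - 1*16) = -7*(4 - 16) = -7*(-12) = 84)
y = -40
(f + y)*O(2, 10) = (84 - 40)*(-5) = 44*(-5) = -220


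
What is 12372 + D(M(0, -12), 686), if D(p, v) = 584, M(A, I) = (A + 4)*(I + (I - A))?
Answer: 12956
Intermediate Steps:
M(A, I) = (4 + A)*(-A + 2*I)
12372 + D(M(0, -12), 686) = 12372 + 584 = 12956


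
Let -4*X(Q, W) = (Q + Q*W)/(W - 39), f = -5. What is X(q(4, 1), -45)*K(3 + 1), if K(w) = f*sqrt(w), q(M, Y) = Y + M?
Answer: 275/42 ≈ 6.5476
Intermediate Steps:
q(M, Y) = M + Y
X(Q, W) = -(Q + Q*W)/(4*(-39 + W)) (X(Q, W) = -(Q + Q*W)/(4*(W - 39)) = -(Q + Q*W)/(4*(-39 + W)))
K(w) = -5*sqrt(w)
X(q(4, 1), -45)*K(3 + 1) = (-(4 + 1)*(1 - 45)/(-156 + 4*(-45)))*(-5*sqrt(3 + 1)) = (-1*5*(-44)/(-156 - 180))*(-5*sqrt(4)) = (-1*5*(-44)/(-336))*(-5*2) = -1*5*(-1/336)*(-44)*(-10) = -55/84*(-10) = 275/42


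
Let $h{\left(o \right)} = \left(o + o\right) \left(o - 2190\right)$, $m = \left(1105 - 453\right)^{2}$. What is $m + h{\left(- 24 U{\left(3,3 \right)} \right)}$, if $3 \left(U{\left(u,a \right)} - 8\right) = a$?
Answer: $1464496$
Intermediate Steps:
$U{\left(u,a \right)} = 8 + \frac{a}{3}$
$m = 425104$ ($m = 652^{2} = 425104$)
$h{\left(o \right)} = 2 o \left(-2190 + o\right)$
$m + h{\left(- 24 U{\left(3,3 \right)} \right)} = 425104 + 2 \left(- 24 \left(8 + \frac{1}{3} \cdot 3\right)\right) \left(-2190 - 24 \left(8 + \frac{1}{3} \cdot 3\right)\right) = 425104 + 2 \left(- 24 \left(8 + 1\right)\right) \left(-2190 - 24 \left(8 + 1\right)\right) = 425104 + 2 \left(\left(-24\right) 9\right) \left(-2190 - 216\right) = 425104 + 2 \left(-216\right) \left(-2190 - 216\right) = 425104 + 2 \left(-216\right) \left(-2406\right) = 425104 + 1039392 = 1464496$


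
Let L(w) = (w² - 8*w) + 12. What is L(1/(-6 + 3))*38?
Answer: 5054/9 ≈ 561.56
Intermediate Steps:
L(w) = 12 + w² - 8*w
L(1/(-6 + 3))*38 = (12 + (1/(-6 + 3))² - 8/(-6 + 3))*38 = (12 + (1/(-3))² - 8/(-3))*38 = (12 + (-⅓)² - 8*(-⅓))*38 = (12 + ⅑ + 8/3)*38 = (133/9)*38 = 5054/9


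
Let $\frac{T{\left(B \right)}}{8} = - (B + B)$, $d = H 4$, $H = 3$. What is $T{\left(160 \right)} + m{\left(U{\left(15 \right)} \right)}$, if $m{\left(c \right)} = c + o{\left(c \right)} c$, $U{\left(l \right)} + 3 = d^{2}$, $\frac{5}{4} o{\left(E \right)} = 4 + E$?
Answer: $13937$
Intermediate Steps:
$o{\left(E \right)} = \frac{16}{5} + \frac{4 E}{5}$ ($o{\left(E \right)} = \frac{4 \left(4 + E\right)}{5} = \frac{16}{5} + \frac{4 E}{5}$)
$d = 12$ ($d = 3 \cdot 4 = 12$)
$U{\left(l \right)} = 141$ ($U{\left(l \right)} = -3 + 12^{2} = -3 + 144 = 141$)
$T{\left(B \right)} = - 16 B$ ($T{\left(B \right)} = 8 \left(- (B + B)\right) = 8 \left(- 2 B\right) = - 16 B$)
$m{\left(c \right)} = c + c \left(\frac{16}{5} + \frac{4 c}{5}\right)$ ($m{\left(c \right)} = c + \left(\frac{16}{5} + \frac{4 c}{5}\right) c = c + c \left(\frac{16}{5} + \frac{4 c}{5}\right)$)
$T{\left(160 \right)} + m{\left(U{\left(15 \right)} \right)} = \left(-16\right) 160 + \frac{1}{5} \cdot 141 \left(21 + 4 \cdot 141\right) = -2560 + \frac{1}{5} \cdot 141 \left(21 + 564\right) = -2560 + \frac{1}{5} \cdot 141 \cdot 585 = -2560 + 16497 = 13937$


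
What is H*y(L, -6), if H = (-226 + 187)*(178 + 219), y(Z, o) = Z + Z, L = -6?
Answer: 185796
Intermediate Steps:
y(Z, o) = 2*Z
H = -15483 (H = -39*397 = -15483)
H*y(L, -6) = -30966*(-6) = -15483*(-12) = 185796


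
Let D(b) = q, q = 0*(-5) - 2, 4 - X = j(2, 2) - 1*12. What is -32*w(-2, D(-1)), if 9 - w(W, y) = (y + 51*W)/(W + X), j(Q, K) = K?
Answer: -1696/3 ≈ -565.33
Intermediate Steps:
X = 14 (X = 4 - (2 - 1*12) = 4 - (2 - 12) = 4 - 1*(-10) = 4 + 10 = 14)
q = -2 (q = 0 - 2 = -2)
D(b) = -2
w(W, y) = 9 - (y + 51*W)/(14 + W) (w(W, y) = 9 - (y + 51*W)/(W + 14) = 9 - (y + 51*W)/(14 + W))
-32*w(-2, D(-1)) = -32*(126 - 1*(-2) - 42*(-2))/(14 - 2) = -32*(126 + 2 + 84)/12 = -8*212/3 = -32*53/3 = -1696/3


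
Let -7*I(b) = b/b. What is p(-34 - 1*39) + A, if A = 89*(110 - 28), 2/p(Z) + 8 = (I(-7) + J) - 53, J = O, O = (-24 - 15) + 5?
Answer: 2430227/333 ≈ 7298.0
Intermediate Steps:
I(b) = -1/7 (I(b) = -b/(7*b) = -1/7*1 = -1/7)
O = -34 (O = -39 + 5 = -34)
J = -34
p(Z) = -7/333 (p(Z) = 2/(-8 + ((-1/7 - 34) - 53)) = 2/(-8 + (-239/7 - 53)) = 2/(-8 - 610/7) = 2/(-666/7) = 2*(-7/666) = -7/333)
A = 7298 (A = 89*82 = 7298)
p(-34 - 1*39) + A = -7/333 + 7298 = 2430227/333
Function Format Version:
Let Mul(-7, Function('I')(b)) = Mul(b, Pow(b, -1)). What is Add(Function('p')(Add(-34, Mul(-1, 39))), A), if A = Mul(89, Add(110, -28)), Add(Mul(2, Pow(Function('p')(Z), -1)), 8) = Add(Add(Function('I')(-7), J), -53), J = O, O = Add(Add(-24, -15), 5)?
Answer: Rational(2430227, 333) ≈ 7298.0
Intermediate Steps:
Function('I')(b) = Rational(-1, 7) (Function('I')(b) = Mul(Rational(-1, 7), Mul(b, Pow(b, -1))) = Mul(Rational(-1, 7), 1) = Rational(-1, 7))
O = -34 (O = Add(-39, 5) = -34)
J = -34
Function('p')(Z) = Rational(-7, 333) (Function('p')(Z) = Mul(2, Pow(Add(-8, Add(Add(Rational(-1, 7), -34), -53)), -1)) = Mul(2, Pow(Add(-8, Add(Rational(-239, 7), -53)), -1)) = Mul(2, Pow(Add(-8, Rational(-610, 7)), -1)) = Mul(2, Pow(Rational(-666, 7), -1)) = Mul(2, Rational(-7, 666)) = Rational(-7, 333))
A = 7298 (A = Mul(89, 82) = 7298)
Add(Function('p')(Add(-34, Mul(-1, 39))), A) = Add(Rational(-7, 333), 7298) = Rational(2430227, 333)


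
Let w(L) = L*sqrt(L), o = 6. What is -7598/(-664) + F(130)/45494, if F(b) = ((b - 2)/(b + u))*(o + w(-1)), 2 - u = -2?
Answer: 5789925895/505984268 - 32*I/1524049 ≈ 11.443 - 2.0997e-5*I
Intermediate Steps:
u = 4 (u = 2 - 1*(-2) = 2 + 2 = 4)
w(L) = L**(3/2)
F(b) = (-2 + b)*(6 - I)/(4 + b) (F(b) = ((b - 2)/(b + 4))*(6 + (-1)**(3/2)) = ((-2 + b)/(4 + b))*(6 - I) = (-2 + b)*(6 - I)/(4 + b))
-7598/(-664) + F(130)/45494 = -7598/(-664) + ((-12 + 2*I + 130*(6 - I))/(4 + 130))/45494 = -7598*(-1/664) + ((-12 + 2*I + (780 - 130*I))/134)*(1/45494) = 3799/332 + ((768 - 128*I)/134)*(1/45494) = 3799/332 + (384/67 - 64*I/67)*(1/45494) = 3799/332 + (192/1524049 - 32*I/1524049) = 5789925895/505984268 - 32*I/1524049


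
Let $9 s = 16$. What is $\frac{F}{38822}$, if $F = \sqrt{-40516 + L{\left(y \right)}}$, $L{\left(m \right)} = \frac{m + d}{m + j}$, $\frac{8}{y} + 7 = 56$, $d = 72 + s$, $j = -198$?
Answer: $\frac{i \sqrt{2141702414221}}{282255351} \approx 0.0051849 i$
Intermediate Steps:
$s = \frac{16}{9}$ ($s = \frac{1}{9} \cdot 16 = \frac{16}{9} \approx 1.7778$)
$d = \frac{664}{9}$ ($d = 72 + \frac{16}{9} = \frac{664}{9} \approx 73.778$)
$y = \frac{8}{49}$ ($y = \frac{8}{-7 + 56} = \frac{8}{49} \approx 0.16327$)
$L{\left(m \right)} = \frac{\frac{664}{9} + m}{-198 + m}$ ($L{\left(m \right)} = \frac{m + \frac{664}{9}}{m - 198} = \frac{\frac{664}{9} + m}{-198 + m}$)
$F = \frac{2 i \sqrt{2141702414221}}{14541}$ ($F = \sqrt{-40516 + \frac{\frac{664}{9} + \frac{8}{49}}{-198 + \frac{8}{49}}} = \sqrt{-40516 + \frac{1}{- \frac{9694}{49}} \cdot \frac{32608}{441}} = \sqrt{-40516 - \frac{16304}{43623}} = \sqrt{- \frac{1767445772}{43623}} = \frac{2 i \sqrt{2141702414221}}{14541} \approx 201.29 i$)
$\frac{F}{38822} = \frac{\frac{2}{14541} i \sqrt{2141702414221}}{38822} = \frac{2 i \sqrt{2141702414221}}{14541} \cdot \frac{1}{38822} = \frac{i \sqrt{2141702414221}}{282255351}$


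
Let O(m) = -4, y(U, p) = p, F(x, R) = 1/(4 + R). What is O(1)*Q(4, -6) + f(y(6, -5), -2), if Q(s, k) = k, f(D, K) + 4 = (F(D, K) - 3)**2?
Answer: 105/4 ≈ 26.250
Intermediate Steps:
f(D, K) = -4 + (-3 + 1/(4 + K))**2 (f(D, K) = -4 + (1/(4 + K) - 3)**2 = -4 + (-3 + 1/(4 + K))**2)
O(1)*Q(4, -6) + f(y(6, -5), -2) = -4*(-6) + (-4 + (11 + 3*(-2))**2/(4 - 2)**2) = 24 + (-4 + (11 - 6)**2/2**2) = 24 + (-4 + (1/4)*5**2) = 24 + (-4 + (1/4)*25) = 24 + (-4 + 25/4) = 24 + 9/4 = 105/4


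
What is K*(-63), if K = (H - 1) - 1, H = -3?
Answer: 315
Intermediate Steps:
K = -5 (K = (-3 - 1) - 1 = -4 - 1 = -5)
K*(-63) = -5*(-63) = 315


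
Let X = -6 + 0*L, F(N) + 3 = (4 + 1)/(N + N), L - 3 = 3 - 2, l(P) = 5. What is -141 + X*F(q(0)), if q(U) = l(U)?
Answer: -126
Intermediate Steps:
q(U) = 5
L = 4 (L = 3 + (3 - 2) = 3 + 1 = 4)
F(N) = -3 + 5/(2*N) (F(N) = -3 + (4 + 1)/(N + N) = -3 + 5/((2*N)) = -3 + 5*(1/(2*N)) = -3 + 5/(2*N))
X = -6 (X = -6 + 0*4 = -6 + 0 = -6)
-141 + X*F(q(0)) = -141 - 6*(-3 + (5/2)/5) = -141 - 6*(-3 + (5/2)*(⅕)) = -141 - 6*(-3 + ½) = -141 - 6*(-5/2) = -141 + 15 = -126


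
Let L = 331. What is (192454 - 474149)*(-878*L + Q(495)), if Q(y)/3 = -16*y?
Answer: 88558710710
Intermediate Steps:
Q(y) = -48*y (Q(y) = 3*(-16*y) = -48*y)
(192454 - 474149)*(-878*L + Q(495)) = (192454 - 474149)*(-878*331 - 48*495) = -281695*(-290618 - 23760) = -281695*(-314378) = 88558710710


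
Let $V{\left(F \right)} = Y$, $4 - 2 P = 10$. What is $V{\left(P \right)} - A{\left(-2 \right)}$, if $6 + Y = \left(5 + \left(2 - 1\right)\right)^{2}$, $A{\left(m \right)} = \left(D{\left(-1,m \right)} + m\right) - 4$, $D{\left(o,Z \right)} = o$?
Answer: $37$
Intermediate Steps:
$P = -3$ ($P = 2 - 5 = -3$)
$A{\left(m \right)} = -5 + m$ ($A{\left(m \right)} = \left(-1 + m\right) - 4 = -5 + m$)
$Y = 30$ ($Y = -6 + \left(5 + \left(2 - 1\right)\right)^{2} = -6 + \left(5 + 1\right)^{2} = -6 + 6^{2} = -6 + 36 = 30$)
$V{\left(F \right)} = 30$
$V{\left(P \right)} - A{\left(-2 \right)} = 30 - \left(-5 - 2\right) = 30 - -7 = 30 + 7 = 37$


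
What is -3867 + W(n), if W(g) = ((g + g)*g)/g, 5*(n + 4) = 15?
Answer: -3869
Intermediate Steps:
n = -1 (n = -4 + (⅕)*15 = -4 + 3 = -1)
W(g) = 2*g (W(g) = ((2*g)*g)/g = (2*g²)/g = 2*g)
-3867 + W(n) = -3867 + 2*(-1) = -3867 - 2 = -3869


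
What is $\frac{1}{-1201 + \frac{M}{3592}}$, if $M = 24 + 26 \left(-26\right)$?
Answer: $- \frac{898}{1078661} \approx -0.00083251$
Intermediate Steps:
$M = -652$ ($M = 24 - 676 = -652$)
$\frac{1}{-1201 + \frac{M}{3592}} = \frac{1}{-1201 - \frac{652}{3592}} = \frac{1}{-1201 - \frac{163}{898}} = \frac{1}{- \frac{1078661}{898}} = - \frac{898}{1078661}$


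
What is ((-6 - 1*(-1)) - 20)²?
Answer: 625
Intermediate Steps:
((-6 - 1*(-1)) - 20)² = ((-6 + 1) - 20)² = (-5 - 20)² = (-25)² = 625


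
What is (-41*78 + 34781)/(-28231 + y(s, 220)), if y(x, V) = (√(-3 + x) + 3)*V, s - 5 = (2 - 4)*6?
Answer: -870774893/760644041 - 6948260*I*√10/760644041 ≈ -1.1448 - 0.028886*I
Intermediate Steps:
s = -7 (s = 5 + (2 - 4)*6 = 5 - 2*6 = 5 - 12 = -7)
y(x, V) = V*(3 + √(-3 + x)) (y(x, V) = (3 + √(-3 + x))*V = V*(3 + √(-3 + x)))
(-41*78 + 34781)/(-28231 + y(s, 220)) = (-41*78 + 34781)/(-28231 + 220*(3 + √(-3 - 7))) = (-3198 + 34781)/(-28231 + 220*(3 + √(-10))) = 31583/(-28231 + 220*(3 + I*√10)) = 31583/(-28231 + (660 + 220*I*√10)) = 31583/(-27571 + 220*I*√10)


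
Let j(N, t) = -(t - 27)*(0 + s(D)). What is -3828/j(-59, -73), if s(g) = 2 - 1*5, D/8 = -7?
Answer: 319/25 ≈ 12.760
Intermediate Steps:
D = -56 (D = 8*(-7) = -56)
s(g) = -3 (s(g) = 2 - 5 = -3)
j(N, t) = -81 + 3*t (j(N, t) = -(t - 27)*(0 - 3) = -(-27 + t)*(-3) = -(81 - 3*t) = -81 + 3*t)
-3828/j(-59, -73) = -3828/(-81 + 3*(-73)) = -3828/(-81 - 219) = -3828/(-300) = -3828*(-1/300) = 319/25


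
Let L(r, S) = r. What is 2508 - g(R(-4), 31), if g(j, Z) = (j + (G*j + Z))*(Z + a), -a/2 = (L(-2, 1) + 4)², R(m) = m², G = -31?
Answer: 12835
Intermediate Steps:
a = -8 (a = -2*(-2 + 4)² = -2*2² = -2*4 = -8)
g(j, Z) = (-8 + Z)*(Z - 30*j) (g(j, Z) = (j + (-31*j + Z))*(Z - 8) = (j + (Z - 31*j))*(-8 + Z) = (Z - 30*j)*(-8 + Z) = (-8 + Z)*(Z - 30*j))
2508 - g(R(-4), 31) = 2508 - (31² - 8*31 + 240*(-4)² - 30*31*(-4)²) = 2508 - (961 - 248 + 240*16 - 30*31*16) = 2508 - (961 - 248 + 3840 - 14880) = 2508 - 1*(-10327) = 2508 + 10327 = 12835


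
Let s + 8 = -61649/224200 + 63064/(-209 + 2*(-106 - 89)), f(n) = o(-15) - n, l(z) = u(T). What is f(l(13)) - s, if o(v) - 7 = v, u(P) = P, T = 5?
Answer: 13504397551/134295800 ≈ 100.56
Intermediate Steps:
o(v) = 7 + v
l(z) = 5
f(n) = -8 - n (f(n) = (7 - 15) - n = -8 - n)
s = -15250242951/134295800 (s = -8 + (-61649/224200 + 63064/(-209 + 2*(-106 - 89))) = -8 + (-61649*1/224200 + 63064/(-209 + 2*(-195))) = -8 + (-61649/224200 + 63064/(-209 - 390)) = -8 + (-61649/224200 + 63064/(-599)) = -8 + (-61649/224200 + 63064*(-1/599)) = -8 + (-61649/224200 - 63064/599) = -8 - 14175876551/134295800 = -15250242951/134295800 ≈ -113.56)
f(l(13)) - s = (-8 - 1*5) - 1*(-15250242951/134295800) = (-8 - 5) + 15250242951/134295800 = -13 + 15250242951/134295800 = 13504397551/134295800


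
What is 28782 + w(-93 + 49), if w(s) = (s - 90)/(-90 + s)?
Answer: 28783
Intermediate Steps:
w(s) = 1 (w(s) = (-90 + s)/(-90 + s) = 1)
28782 + w(-93 + 49) = 28782 + 1 = 28783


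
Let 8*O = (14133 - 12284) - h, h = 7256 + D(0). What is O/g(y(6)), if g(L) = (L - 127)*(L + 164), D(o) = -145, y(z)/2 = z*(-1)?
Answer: 2631/84512 ≈ 0.031132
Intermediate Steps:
y(z) = -2*z (y(z) = 2*(z*(-1)) = 2*(-z) = -2*z)
g(L) = (-127 + L)*(164 + L)
h = 7111 (h = 7256 - 145 = 7111)
O = -2631/4 (O = ((14133 - 12284) - 1*7111)/8 = (1849 - 7111)/8 = (1/8)*(-5262) = -2631/4 ≈ -657.75)
O/g(y(6)) = -2631/(4*(-20828 + (-2*6)**2 + 37*(-2*6))) = -2631/(4*(-20828 + (-12)**2 + 37*(-12))) = -2631/(4*(-20828 + 144 - 444)) = -2631/4/(-21128) = -2631/4*(-1/21128) = 2631/84512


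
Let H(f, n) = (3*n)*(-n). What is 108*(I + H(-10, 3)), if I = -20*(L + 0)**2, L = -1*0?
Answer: -2916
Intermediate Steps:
L = 0
H(f, n) = -3*n**2
I = 0 (I = -20*(0 + 0)**2 = -20*0**2 = -20*0 = 0)
108*(I + H(-10, 3)) = 108*(0 - 3*3**2) = 108*(0 - 3*9) = 108*(0 - 27) = 108*(-27) = -2916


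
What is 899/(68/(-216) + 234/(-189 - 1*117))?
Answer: -825282/991 ≈ -832.78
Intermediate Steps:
899/(68/(-216) + 234/(-189 - 1*117)) = 899/(68*(-1/216) + 234/(-189 - 117)) = 899/(-17/54 + 234/(-306)) = 899/(-17/54 + 234*(-1/306)) = 899/(-17/54 - 13/17) = 899/(-991/918) = 899*(-918/991) = -825282/991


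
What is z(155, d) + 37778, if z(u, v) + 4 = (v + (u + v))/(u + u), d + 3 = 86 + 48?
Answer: 11710357/310 ≈ 37775.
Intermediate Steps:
d = 131 (d = -3 + (86 + 48) = -3 + 134 = 131)
z(u, v) = -4 + (u + 2*v)/(2*u) (z(u, v) = -4 + (v + (u + v))/(u + u) = -4 + (u + 2*v)/((2*u)) = -4 + (u + 2*v)*(1/(2*u)) = -4 + (u + 2*v)/(2*u))
z(155, d) + 37778 = (-7/2 + 131/155) + 37778 = -823/310 + 37778 = 11710357/310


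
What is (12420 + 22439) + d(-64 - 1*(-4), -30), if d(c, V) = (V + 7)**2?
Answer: 35388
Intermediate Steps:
d(c, V) = (7 + V)**2
(12420 + 22439) + d(-64 - 1*(-4), -30) = (12420 + 22439) + (7 - 30)**2 = 34859 + (-23)**2 = 34859 + 529 = 35388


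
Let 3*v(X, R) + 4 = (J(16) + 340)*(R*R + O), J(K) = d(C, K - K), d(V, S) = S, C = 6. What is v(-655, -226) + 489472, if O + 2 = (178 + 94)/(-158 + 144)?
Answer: 43929588/7 ≈ 6.2757e+6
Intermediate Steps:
J(K) = 0 (J(K) = K - K = 0)
O = -150/7 (O = -2 + (178 + 94)/(-158 + 144) = -2 + 272/(-14) = -2 + 272*(-1/14) = -2 - 136/7 = -150/7 ≈ -21.429)
v(X, R) = -51028/21 + 340*R²/3 (v(X, R) = -4/3 + ((0 + 340)*(R*R - 150/7))/3 = -4/3 + (340*(R² - 150/7))/3 = -4/3 + (340*(-150/7 + R²))/3 = -4/3 + (-51000/7 + 340*R²)/3 = -4/3 + (-17000/7 + 340*R²/3) = -51028/21 + 340*R²/3)
v(-655, -226) + 489472 = (-51028/21 + (340/3)*(-226)²) + 489472 = (-51028/21 + (340/3)*51076) + 489472 = (-51028/21 + 17365840/3) + 489472 = 40503284/7 + 489472 = 43929588/7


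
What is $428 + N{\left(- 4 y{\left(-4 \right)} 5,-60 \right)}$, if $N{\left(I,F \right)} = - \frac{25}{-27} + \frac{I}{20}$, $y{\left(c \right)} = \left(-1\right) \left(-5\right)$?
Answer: $\frac{11446}{27} \approx 423.93$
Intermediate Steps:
$y{\left(c \right)} = 5$
$N{\left(I,F \right)} = \frac{25}{27} + \frac{I}{20}$ ($N{\left(I,F \right)} = \left(-25\right) \left(- \frac{1}{27}\right) + I \frac{1}{20} = \frac{25}{27} + \frac{I}{20}$)
$428 + N{\left(- 4 y{\left(-4 \right)} 5,-60 \right)} = 428 + \left(\frac{25}{27} + \frac{\left(-4\right) 5 \cdot 5}{20}\right) = 428 + \left(\frac{25}{27} + \frac{\left(-20\right) 5}{20}\right) = 428 + \left(\frac{25}{27} + \frac{1}{20} \left(-100\right)\right) = 428 + \left(\frac{25}{27} - 5\right) = 428 - \frac{110}{27} = \frac{11446}{27}$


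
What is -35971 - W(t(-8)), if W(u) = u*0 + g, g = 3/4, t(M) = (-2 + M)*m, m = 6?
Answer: -143887/4 ≈ -35972.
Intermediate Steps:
t(M) = -12 + 6*M (t(M) = (-2 + M)*6 = -12 + 6*M)
g = ¾ (g = 3*(¼) = ¾ ≈ 0.75000)
W(u) = ¾ (W(u) = u*0 + ¾ = 0 + ¾ = ¾)
-35971 - W(t(-8)) = -35971 - 1*¾ = -35971 - ¾ = -143887/4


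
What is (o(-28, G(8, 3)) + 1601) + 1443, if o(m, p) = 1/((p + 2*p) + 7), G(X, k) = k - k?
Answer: 21309/7 ≈ 3044.1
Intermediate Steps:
G(X, k) = 0
o(m, p) = 1/(7 + 3*p) (o(m, p) = 1/(3*p + 7) = 1/(7 + 3*p))
(o(-28, G(8, 3)) + 1601) + 1443 = (1/(7 + 3*0) + 1601) + 1443 = (1/(7 + 0) + 1601) + 1443 = (1/7 + 1601) + 1443 = (⅐ + 1601) + 1443 = 11208/7 + 1443 = 21309/7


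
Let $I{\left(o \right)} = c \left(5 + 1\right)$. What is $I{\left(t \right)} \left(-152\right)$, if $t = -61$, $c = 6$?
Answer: $-5472$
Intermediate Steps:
$I{\left(o \right)} = 36$ ($I{\left(o \right)} = 6 \left(5 + 1\right) = 6 \cdot 6 = 36$)
$I{\left(t \right)} \left(-152\right) = 36 \left(-152\right) = -5472$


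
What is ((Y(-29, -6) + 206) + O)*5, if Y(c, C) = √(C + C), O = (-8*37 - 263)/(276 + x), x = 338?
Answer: 629625/614 + 10*I*√3 ≈ 1025.4 + 17.32*I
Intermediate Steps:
O = -559/614 (O = (-8*37 - 263)/(276 + 338) = (-296 - 263)/614 = -559*1/614 = -559/614 ≈ -0.91042)
Y(c, C) = √2*√C (Y(c, C) = √(2*C) = √2*√C)
((Y(-29, -6) + 206) + O)*5 = ((√2*√(-6) + 206) - 559/614)*5 = ((√2*(I*√6) + 206) - 559/614)*5 = ((2*I*√3 + 206) - 559/614)*5 = ((206 + 2*I*√3) - 559/614)*5 = (125925/614 + 2*I*√3)*5 = 629625/614 + 10*I*√3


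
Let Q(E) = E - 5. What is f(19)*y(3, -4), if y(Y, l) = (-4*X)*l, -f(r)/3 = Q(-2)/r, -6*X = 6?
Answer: -336/19 ≈ -17.684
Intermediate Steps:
Q(E) = -5 + E
X = -1 (X = -⅙*6 = -1)
f(r) = 21/r (f(r) = -3*(-5 - 2)/r = -(-21)/r = 21/r)
y(Y, l) = 4*l (y(Y, l) = (-4*(-1))*l = 4*l)
f(19)*y(3, -4) = (21/19)*(4*(-4)) = (21*(1/19))*(-16) = (21/19)*(-16) = -336/19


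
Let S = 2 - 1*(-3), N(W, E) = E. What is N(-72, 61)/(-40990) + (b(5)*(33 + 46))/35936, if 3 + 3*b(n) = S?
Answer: -24967/1104762480 ≈ -2.2599e-5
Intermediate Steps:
S = 5 (S = 2 + 3 = 5)
b(n) = 2/3 (b(n) = -1 + (1/3)*5 = -1 + 5/3 = 2/3)
N(-72, 61)/(-40990) + (b(5)*(33 + 46))/35936 = 61/(-40990) + (2*(33 + 46)/3)/35936 = 61*(-1/40990) + ((2/3)*79)*(1/35936) = -61/40990 + (158/3)*(1/35936) = -61/40990 + 79/53904 = -24967/1104762480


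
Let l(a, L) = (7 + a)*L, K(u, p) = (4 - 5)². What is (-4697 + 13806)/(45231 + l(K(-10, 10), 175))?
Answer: 9109/46631 ≈ 0.19534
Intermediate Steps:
K(u, p) = 1 (K(u, p) = (-1)² = 1)
l(a, L) = L*(7 + a)
(-4697 + 13806)/(45231 + l(K(-10, 10), 175)) = (-4697 + 13806)/(45231 + 175*(7 + 1)) = 9109/(45231 + 175*8) = 9109/(45231 + 1400) = 9109/46631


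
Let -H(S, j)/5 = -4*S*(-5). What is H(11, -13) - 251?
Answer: -1351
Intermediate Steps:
H(S, j) = -100*S (H(S, j) = -5*(-4*S)*(-5) = -100*S)
H(11, -13) - 251 = -100*11 - 251 = -1100 - 251 = -1351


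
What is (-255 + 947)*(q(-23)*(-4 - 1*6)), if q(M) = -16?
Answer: 110720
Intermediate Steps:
(-255 + 947)*(q(-23)*(-4 - 1*6)) = (-255 + 947)*(-16*(-4 - 1*6)) = 692*(-16*(-4 - 6)) = 692*(-16*(-10)) = 692*160 = 110720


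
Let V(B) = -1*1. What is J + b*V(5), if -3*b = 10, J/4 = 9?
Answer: 118/3 ≈ 39.333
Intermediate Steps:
J = 36 (J = 4*9 = 36)
b = -10/3 (b = -1/3*10 = -10/3 ≈ -3.3333)
V(B) = -1
J + b*V(5) = 36 - 10/3*(-1) = 36 + 10/3 = 118/3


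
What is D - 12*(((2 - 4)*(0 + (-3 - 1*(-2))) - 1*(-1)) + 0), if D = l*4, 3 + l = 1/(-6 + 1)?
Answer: -244/5 ≈ -48.800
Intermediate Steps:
l = -16/5 (l = -3 + 1/(-6 + 1) = -3 + 1/(-5) = -3 - ⅕ = -16/5 ≈ -3.2000)
D = -64/5 (D = -16/5*4 = -64/5 ≈ -12.800)
D - 12*(((2 - 4)*(0 + (-3 - 1*(-2))) - 1*(-1)) + 0) = -64/5 - 12*(((2 - 4)*(0 + (-3 - 1*(-2))) - 1*(-1)) + 0) = -64/5 - 12*((-2*(0 + (-3 + 2)) + 1) + 0) = -64/5 - 12*((-2*(0 - 1) + 1) + 0) = -64/5 - 12*((-2*(-1) + 1) + 0) = -64/5 - 12*((2 + 1) + 0) = -64/5 - 12*(3 + 0) = -64/5 - 12*3 = -64/5 - 2*18 = -64/5 - 36 = -244/5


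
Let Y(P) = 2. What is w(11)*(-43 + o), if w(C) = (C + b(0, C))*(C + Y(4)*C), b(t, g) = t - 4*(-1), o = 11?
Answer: -15840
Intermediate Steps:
b(t, g) = 4 + t (b(t, g) = t + 4 = 4 + t)
w(C) = 3*C*(4 + C) (w(C) = (C + (4 + 0))*(C + 2*C) = (C + 4)*(3*C) = (4 + C)*(3*C) = 3*C*(4 + C))
w(11)*(-43 + o) = (3*11*(4 + 11))*(-43 + 11) = (3*11*15)*(-32) = 495*(-32) = -15840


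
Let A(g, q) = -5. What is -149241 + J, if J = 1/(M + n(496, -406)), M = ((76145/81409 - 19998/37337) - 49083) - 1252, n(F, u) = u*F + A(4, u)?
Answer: -114185280308444474378/765106641642745 ≈ -1.4924e+5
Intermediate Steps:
n(F, u) = -5 + F*u (n(F, u) = u*F - 5 = F*u - 5 = -5 + F*u)
M = -152995431865372/3039567833 (M = ((76145*(1/81409) - 19998*1/37337) - 49083) - 1252 = ((76145/81409 - 19998/37337) - 49083) - 1252 = (1215008683/3039567833 - 49083) - 1252 = -149189892938456/3039567833 - 1252 = -152995431865372/3039567833 ≈ -50335.)
J = -3039567833/765106641642745 (J = 1/(-152995431865372/3039567833 + (-5 + 496*(-406))) = 1/(-152995431865372/3039567833 + (-5 - 201376)) = 1/(-152995431865372/3039567833 - 201381) = 1/(-765106641642745/3039567833) = -3039567833/765106641642745 ≈ -3.9727e-6)
-149241 + J = -149241 - 3039567833/765106641642745 = -114185280308444474378/765106641642745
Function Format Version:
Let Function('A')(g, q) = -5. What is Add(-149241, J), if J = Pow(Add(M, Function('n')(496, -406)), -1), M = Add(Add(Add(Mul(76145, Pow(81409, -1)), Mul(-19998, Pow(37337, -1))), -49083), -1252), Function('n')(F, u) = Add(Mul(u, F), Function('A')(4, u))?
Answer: Rational(-114185280308444474378, 765106641642745) ≈ -1.4924e+5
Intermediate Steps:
Function('n')(F, u) = Add(-5, Mul(F, u)) (Function('n')(F, u) = Add(Mul(u, F), -5) = Add(Mul(F, u), -5) = Add(-5, Mul(F, u)))
M = Rational(-152995431865372, 3039567833) (M = Add(Add(Add(Mul(76145, Rational(1, 81409)), Mul(-19998, Rational(1, 37337))), -49083), -1252) = Add(Add(Add(Rational(76145, 81409), Rational(-19998, 37337)), -49083), -1252) = Add(Add(Rational(1215008683, 3039567833), -49083), -1252) = Add(Rational(-149189892938456, 3039567833), -1252) = Rational(-152995431865372, 3039567833) ≈ -50335.)
J = Rational(-3039567833, 765106641642745) (J = Pow(Add(Rational(-152995431865372, 3039567833), Add(-5, Mul(496, -406))), -1) = Pow(Add(Rational(-152995431865372, 3039567833), Add(-5, -201376)), -1) = Pow(Add(Rational(-152995431865372, 3039567833), -201381), -1) = Pow(Rational(-765106641642745, 3039567833), -1) = Rational(-3039567833, 765106641642745) ≈ -3.9727e-6)
Add(-149241, J) = Add(-149241, Rational(-3039567833, 765106641642745)) = Rational(-114185280308444474378, 765106641642745)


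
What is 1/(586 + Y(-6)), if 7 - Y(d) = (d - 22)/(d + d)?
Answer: 3/1772 ≈ 0.0016930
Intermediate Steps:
Y(d) = 7 - (-22 + d)/(2*d) (Y(d) = 7 - (d - 22)/(d + d) = 7 - (-22 + d)/(2*d))
1/(586 + Y(-6)) = 1/(586 + (13/2 + 11/(-6))) = 1/(586 + (13/2 + 11*(-1/6))) = 1/(586 + (13/2 - 11/6)) = 1/(586 + 14/3) = 1/(1772/3) = 3/1772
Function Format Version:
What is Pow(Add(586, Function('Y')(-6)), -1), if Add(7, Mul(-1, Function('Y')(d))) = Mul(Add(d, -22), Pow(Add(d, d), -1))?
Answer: Rational(3, 1772) ≈ 0.0016930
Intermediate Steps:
Function('Y')(d) = Add(7, Mul(Rational(-1, 2), Pow(d, -1), Add(-22, d))) (Function('Y')(d) = Add(7, Mul(-1, Mul(Add(d, -22), Pow(Add(d, d), -1)))) = Add(7, Mul(-1, Mul(Add(-22, d), Pow(Mul(2, d), -1)))) = Add(7, Mul(-1, Mul(Add(-22, d), Mul(Rational(1, 2), Pow(d, -1))))) = Add(7, Mul(-1, Mul(Rational(1, 2), Pow(d, -1), Add(-22, d)))) = Add(7, Mul(Rational(-1, 2), Pow(d, -1), Add(-22, d))))
Pow(Add(586, Function('Y')(-6)), -1) = Pow(Add(586, Add(Rational(13, 2), Mul(11, Pow(-6, -1)))), -1) = Pow(Add(586, Add(Rational(13, 2), Mul(11, Rational(-1, 6)))), -1) = Pow(Add(586, Add(Rational(13, 2), Rational(-11, 6))), -1) = Pow(Add(586, Rational(14, 3)), -1) = Pow(Rational(1772, 3), -1) = Rational(3, 1772)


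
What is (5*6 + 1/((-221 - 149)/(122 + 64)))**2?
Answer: 29778849/34225 ≈ 870.09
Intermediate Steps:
(5*6 + 1/((-221 - 149)/(122 + 64)))**2 = (30 + 1/(-370/186))**2 = (30 + 1/(-370*1/186))**2 = (30 + 1/(-185/93))**2 = (30 - 93/185)**2 = (5457/185)**2 = 29778849/34225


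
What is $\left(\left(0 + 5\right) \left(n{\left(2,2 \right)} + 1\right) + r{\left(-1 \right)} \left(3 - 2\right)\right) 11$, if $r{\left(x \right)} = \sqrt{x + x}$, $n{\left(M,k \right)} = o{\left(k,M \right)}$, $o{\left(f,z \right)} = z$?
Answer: $165 + 11 i \sqrt{2} \approx 165.0 + 15.556 i$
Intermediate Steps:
$n{\left(M,k \right)} = M$
$r{\left(x \right)} = \sqrt{2} \sqrt{x}$ ($r{\left(x \right)} = \sqrt{2 x} = \sqrt{2} \sqrt{x}$)
$\left(\left(0 + 5\right) \left(n{\left(2,2 \right)} + 1\right) + r{\left(-1 \right)} \left(3 - 2\right)\right) 11 = \left(\left(0 + 5\right) \left(2 + 1\right) + \sqrt{2} \sqrt{-1} \left(3 - 2\right)\right) 11 = \left(5 \cdot 3 + \sqrt{2} i \left(3 - 2\right)\right) 11 = \left(15 + i \sqrt{2} \cdot 1\right) 11 = \left(15 + i \sqrt{2}\right) 11 = 165 + 11 i \sqrt{2}$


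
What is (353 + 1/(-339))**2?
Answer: 14319951556/114921 ≈ 1.2461e+5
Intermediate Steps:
(353 + 1/(-339))**2 = (353 - 1/339)**2 = (119666/339)**2 = 14319951556/114921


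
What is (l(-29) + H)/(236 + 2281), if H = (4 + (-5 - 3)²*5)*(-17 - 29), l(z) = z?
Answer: -14933/2517 ≈ -5.9329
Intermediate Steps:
H = -14904 (H = (4 + (-8)²*5)*(-46) = (4 + 64*5)*(-46) = (4 + 320)*(-46) = 324*(-46) = -14904)
(l(-29) + H)/(236 + 2281) = (-29 - 14904)/(236 + 2281) = -14933/2517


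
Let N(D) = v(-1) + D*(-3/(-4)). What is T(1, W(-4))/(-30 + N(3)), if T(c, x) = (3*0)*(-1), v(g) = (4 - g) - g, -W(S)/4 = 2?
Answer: 0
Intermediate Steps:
W(S) = -8 (W(S) = -4*2 = -8)
v(g) = 4 - 2*g
N(D) = 6 + 3*D/4 (N(D) = (4 - 2*(-1)) + D*(-3/(-4)) = (4 + 2) + D*(-3*(-1/4)) = 6 + D*(3/4) = 6 + 3*D/4)
T(c, x) = 0 (T(c, x) = 0*(-1) = 0)
T(1, W(-4))/(-30 + N(3)) = 0/(-30 + (6 + (3/4)*3)) = 0/(-30 + (6 + 9/4)) = 0/(-30 + 33/4) = 0/(-87/4) = -4/87*0 = 0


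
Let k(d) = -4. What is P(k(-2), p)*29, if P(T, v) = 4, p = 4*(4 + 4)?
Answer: 116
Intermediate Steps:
p = 32 (p = 4*8 = 32)
P(k(-2), p)*29 = 4*29 = 116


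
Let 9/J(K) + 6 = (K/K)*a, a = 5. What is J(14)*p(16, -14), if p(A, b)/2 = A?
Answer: -288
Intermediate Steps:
p(A, b) = 2*A
J(K) = -9 (J(K) = 9/(-6 + (K/K)*5) = 9/(-6 + 1*5) = 9/(-6 + 5) = 9/(-1) = 9*(-1) = -9)
J(14)*p(16, -14) = -18*16 = -9*32 = -288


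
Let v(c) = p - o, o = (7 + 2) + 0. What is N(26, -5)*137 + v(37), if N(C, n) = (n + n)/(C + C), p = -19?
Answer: -1413/26 ≈ -54.346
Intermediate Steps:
o = 9 (o = 9 + 0 = 9)
v(c) = -28 (v(c) = -19 - 1*9 = -19 - 9 = -28)
N(C, n) = n/C (N(C, n) = (2*n)/((2*C)) = (2*n)*(1/(2*C)) = n/C)
N(26, -5)*137 + v(37) = -5/26*137 - 28 = -685/26 - 28 = -1413/26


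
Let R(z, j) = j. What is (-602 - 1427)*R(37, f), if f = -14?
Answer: 28406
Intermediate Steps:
(-602 - 1427)*R(37, f) = (-602 - 1427)*(-14) = -2029*(-14) = 28406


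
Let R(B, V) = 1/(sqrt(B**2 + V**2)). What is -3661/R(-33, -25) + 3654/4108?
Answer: 1827/2054 - 3661*sqrt(1714) ≈ -1.5157e+5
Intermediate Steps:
R(B, V) = 1/sqrt(B**2 + V**2)
-3661/R(-33, -25) + 3654/4108 = -3661*sqrt((-33)**2 + (-25)**2) + 3654/4108 = -3661*sqrt(1089 + 625) + 3654*(1/4108) = -3661*sqrt(1714) + 1827/2054 = 1827/2054 - 3661*sqrt(1714)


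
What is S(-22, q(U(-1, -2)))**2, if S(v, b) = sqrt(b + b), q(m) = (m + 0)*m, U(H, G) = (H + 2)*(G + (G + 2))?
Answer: 8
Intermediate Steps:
U(H, G) = (2 + H)*(2 + 2*G) (U(H, G) = (2 + H)*(G + (2 + G)) = (2 + H)*(2 + 2*G))
q(m) = m**2 (q(m) = m*m = m**2)
S(v, b) = sqrt(2)*sqrt(b) (S(v, b) = sqrt(2*b) = sqrt(2)*sqrt(b))
S(-22, q(U(-1, -2)))**2 = (sqrt(2)*sqrt((4 + 2*(-1) + 4*(-2) + 2*(-2)*(-1))**2))**2 = (sqrt(2)*sqrt((4 - 2 - 8 + 4)**2))**2 = (sqrt(2)*sqrt((-2)**2))**2 = (sqrt(2)*sqrt(4))**2 = (sqrt(2)*2)**2 = (2*sqrt(2))**2 = 8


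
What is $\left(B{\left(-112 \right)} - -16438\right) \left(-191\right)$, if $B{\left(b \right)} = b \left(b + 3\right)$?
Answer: $-5471386$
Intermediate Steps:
$B{\left(b \right)} = b \left(3 + b\right)$
$\left(B{\left(-112 \right)} - -16438\right) \left(-191\right) = \left(- 112 \left(3 - 112\right) - -16438\right) \left(-191\right) = \left(\left(-112\right) \left(-109\right) + 16438\right) \left(-191\right) = \left(12208 + 16438\right) \left(-191\right) = 28646 \left(-191\right) = -5471386$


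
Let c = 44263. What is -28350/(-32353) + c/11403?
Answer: 1755315889/368921259 ≈ 4.7580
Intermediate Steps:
-28350/(-32353) + c/11403 = -28350/(-32353) + 44263/11403 = -28350*(-1/32353) + 44263*(1/11403) = 28350/32353 + 44263/11403 = 1755315889/368921259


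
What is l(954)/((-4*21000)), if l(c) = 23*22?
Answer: -253/42000 ≈ -0.0060238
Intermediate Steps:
l(c) = 506
l(954)/((-4*21000)) = 506/((-4*21000)) = 506/(-84000) = 506*(-1/84000) = -253/42000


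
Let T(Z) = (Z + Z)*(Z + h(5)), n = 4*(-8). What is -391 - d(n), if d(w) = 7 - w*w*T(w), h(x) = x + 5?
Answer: 1441394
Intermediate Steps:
n = -32
h(x) = 5 + x
T(Z) = 2*Z*(10 + Z) (T(Z) = (Z + Z)*(Z + (5 + 5)) = (2*Z)*(Z + 10) = (2*Z)*(10 + Z) = 2*Z*(10 + Z))
d(w) = 7 - 2*w³*(10 + w) (d(w) = 7 - w*w*2*w*(10 + w) = 7 - w²*2*w*(10 + w) = 7 - 2*w³*(10 + w))
-391 - d(n) = -391 - (7 - 2*(-32)³*(10 - 32)) = -391 - (7 - 2*(-32768)*(-22)) = -391 - (7 - 1441792) = -391 - 1*(-1441785) = -391 + 1441785 = 1441394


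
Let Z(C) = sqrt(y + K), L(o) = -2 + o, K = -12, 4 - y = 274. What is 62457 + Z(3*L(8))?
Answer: 62457 + I*sqrt(282) ≈ 62457.0 + 16.793*I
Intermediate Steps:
y = -270 (y = 4 - 1*274 = 4 - 274 = -270)
Z(C) = I*sqrt(282) (Z(C) = sqrt(-270 - 12) = sqrt(-282) = I*sqrt(282))
62457 + Z(3*L(8)) = 62457 + I*sqrt(282)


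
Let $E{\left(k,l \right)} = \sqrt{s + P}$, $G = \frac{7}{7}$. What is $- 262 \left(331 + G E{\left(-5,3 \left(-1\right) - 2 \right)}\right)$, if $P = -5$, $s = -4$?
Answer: $-86722 - 786 i \approx -86722.0 - 786.0 i$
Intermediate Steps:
$G = 1$ ($G = 7 \cdot \frac{1}{7} = 1$)
$E{\left(k,l \right)} = 3 i$ ($E{\left(k,l \right)} = \sqrt{-4 - 5} = \sqrt{-9} = 3 i$)
$- 262 \left(331 + G E{\left(-5,3 \left(-1\right) - 2 \right)}\right) = - 262 \left(331 + 1 \cdot 3 i\right) = - 262 \left(331 + 3 i\right) = -86722 - 786 i$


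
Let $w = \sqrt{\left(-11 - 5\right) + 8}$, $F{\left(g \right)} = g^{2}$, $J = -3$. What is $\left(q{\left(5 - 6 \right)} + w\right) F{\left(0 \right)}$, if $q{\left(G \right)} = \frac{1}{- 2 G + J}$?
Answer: $0$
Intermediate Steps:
$w = 2 i \sqrt{2}$ ($w = \sqrt{\left(-11 - 5\right) + 8} = \sqrt{-16 + 8} = \sqrt{-8} = 2 i \sqrt{2} \approx 2.8284 i$)
$q{\left(G \right)} = \frac{1}{-3 - 2 G}$ ($q{\left(G \right)} = \frac{1}{- 2 G - 3} = \frac{1}{-3 - 2 G}$)
$\left(q{\left(5 - 6 \right)} + w\right) F{\left(0 \right)} = \left(- \frac{1}{3 + 2 \left(5 - 6\right)} + 2 i \sqrt{2}\right) 0^{2} = \left(- \frac{1}{3 + 2 \left(5 - 6\right)} + 2 i \sqrt{2}\right) 0 = \left(- \frac{1}{3 + 2 \left(-1\right)} + 2 i \sqrt{2}\right) 0 = \left(- \frac{1}{3 - 2} + 2 i \sqrt{2}\right) 0 = \left(- 1^{-1} + 2 i \sqrt{2}\right) 0 = \left(\left(-1\right) 1 + 2 i \sqrt{2}\right) 0 = \left(-1 + 2 i \sqrt{2}\right) 0 = 0$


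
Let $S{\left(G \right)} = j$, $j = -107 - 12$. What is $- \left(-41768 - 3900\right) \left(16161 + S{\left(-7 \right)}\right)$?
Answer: $732606056$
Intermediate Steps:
$j = -119$
$S{\left(G \right)} = -119$
$- \left(-41768 - 3900\right) \left(16161 + S{\left(-7 \right)}\right) = - \left(-41768 - 3900\right) \left(16161 - 119\right) = - \left(-45668\right) 16042 = \left(-1\right) \left(-732606056\right) = 732606056$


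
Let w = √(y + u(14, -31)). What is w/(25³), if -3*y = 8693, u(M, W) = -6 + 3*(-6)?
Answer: I*√26295/46875 ≈ 0.0034594*I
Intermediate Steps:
u(M, W) = -24 (u(M, W) = -6 - 18 = -24)
y = -8693/3 (y = -⅓*8693 = -8693/3 ≈ -2897.7)
w = I*√26295/3 (w = √(-8693/3 - 24) = √(-8765/3) = I*√26295/3 ≈ 54.052*I)
w/(25³) = (I*√26295/3)/(25³) = (I*√26295/3)/15625 = (I*√26295/3)*(1/15625) = I*√26295/46875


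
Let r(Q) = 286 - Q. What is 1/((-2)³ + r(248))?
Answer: 1/30 ≈ 0.033333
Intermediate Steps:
1/((-2)³ + r(248)) = 1/((-2)³ + (286 - 1*248)) = 1/(-8 + (286 - 248)) = 1/(-8 + 38) = 1/30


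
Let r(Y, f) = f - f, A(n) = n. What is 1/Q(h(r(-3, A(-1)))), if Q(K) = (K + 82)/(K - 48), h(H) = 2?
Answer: -23/42 ≈ -0.54762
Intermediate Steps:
r(Y, f) = 0
Q(K) = (82 + K)/(-48 + K)
1/Q(h(r(-3, A(-1)))) = 1/((82 + 2)/(-48 + 2)) = 1/(84/(-46)) = 1/(-1/46*84) = 1/(-42/23) = -23/42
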